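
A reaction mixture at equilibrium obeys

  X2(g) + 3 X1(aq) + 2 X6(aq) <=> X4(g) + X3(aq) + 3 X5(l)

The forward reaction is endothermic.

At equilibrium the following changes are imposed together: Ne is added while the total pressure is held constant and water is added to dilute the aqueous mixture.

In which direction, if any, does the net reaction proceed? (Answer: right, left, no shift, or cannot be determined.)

Adding inert gas at constant total pressure expands the volume, scaling every reacting partial pressure by the same factor. Δn_gas = 1 − 1 = 0, so Q is unchanged — no shift.
Dilution lowers every aqueous concentration by the same factor. Δn_aq = 1 − 5 = -4, so the system shifts toward the side with more dissolved moles — to the left.
Only the nonzero effect(s) matter; the net shift is to the left.

left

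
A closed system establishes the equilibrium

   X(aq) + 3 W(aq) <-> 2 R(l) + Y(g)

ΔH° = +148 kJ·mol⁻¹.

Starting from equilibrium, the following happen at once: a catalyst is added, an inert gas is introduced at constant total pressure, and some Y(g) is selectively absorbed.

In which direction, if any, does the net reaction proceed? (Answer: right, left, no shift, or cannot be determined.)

A catalyst speeds both forward and reverse rates equally; it changes neither Q nor K — no shift from this change.
Adding inert gas at constant total pressure expands the volume and lowers every reacting partial pressure. With Δn_gas = 1 − 0 = +1, Q moves away from K toward the side with fewer gas moles, so the system shifts toward the side with more gas moles — to the right.
Removing Y (g), a product, drives the reaction to the right.
Only the nonzero effect(s) matter; the net shift is to the right.

right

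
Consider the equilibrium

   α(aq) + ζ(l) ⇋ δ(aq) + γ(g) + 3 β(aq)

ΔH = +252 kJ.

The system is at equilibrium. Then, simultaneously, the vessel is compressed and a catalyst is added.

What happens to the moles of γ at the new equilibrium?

Gas moles: reactants 0, products 1 (Δn_gas = +1). Compression shifts the system toward the side with fewer moles of gas — to the left.
A catalyst speeds both forward and reverse rates equally; it changes neither Q nor K — no shift from this change.
The net shift is to the left. γ is a product, so its amount decreases.

decreases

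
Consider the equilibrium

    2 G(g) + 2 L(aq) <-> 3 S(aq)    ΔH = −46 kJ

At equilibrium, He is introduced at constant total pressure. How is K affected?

The equilibrium constant depends only on temperature. This perturbation may move the position of equilibrium, but since T is unchanged, K itself is unchanged.

unchanged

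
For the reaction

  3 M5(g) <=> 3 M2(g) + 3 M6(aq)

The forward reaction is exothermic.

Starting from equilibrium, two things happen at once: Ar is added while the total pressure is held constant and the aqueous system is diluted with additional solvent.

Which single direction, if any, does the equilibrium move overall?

Adding inert gas at constant total pressure expands the volume, scaling every reacting partial pressure by the same factor. Δn_gas = 3 − 3 = 0, so Q is unchanged — no shift.
Dilution lowers every aqueous concentration by the same factor. Δn_aq = 3 − 0 = +3, so the system shifts toward the side with more dissolved moles — to the right.
Only the nonzero effect(s) matter; the net shift is to the right.

right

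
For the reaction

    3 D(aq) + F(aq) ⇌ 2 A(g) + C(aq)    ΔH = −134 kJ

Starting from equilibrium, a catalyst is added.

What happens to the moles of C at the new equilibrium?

unchanged

A catalyst speeds both forward and reverse rates equally; it changes neither Q nor K — no shift from this change.
No net shift occurs, so the amount of C is unchanged.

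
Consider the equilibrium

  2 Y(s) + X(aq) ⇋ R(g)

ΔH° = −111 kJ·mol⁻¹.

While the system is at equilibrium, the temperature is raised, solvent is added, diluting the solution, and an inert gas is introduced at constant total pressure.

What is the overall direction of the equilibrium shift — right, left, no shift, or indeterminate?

cannot be determined

The forward reaction is exothermic. Raising T favours the endothermic direction — shift to the left.
Dilution lowers every aqueous concentration by the same factor. Δn_aq = 0 − 1 = -1, so the system shifts toward the side with more dissolved moles — to the left.
Adding inert gas at constant total pressure expands the volume and lowers every reacting partial pressure. With Δn_gas = 1 − 0 = +1, Q moves away from K toward the side with fewer gas moles, so the system shifts toward the side with more gas moles — to the right.
The individual effects push in opposite directions; without quantitative information the net direction cannot be determined.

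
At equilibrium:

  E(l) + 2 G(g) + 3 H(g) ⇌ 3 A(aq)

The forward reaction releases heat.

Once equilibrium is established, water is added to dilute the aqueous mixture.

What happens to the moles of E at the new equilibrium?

Dilution lowers every aqueous concentration by the same factor. Δn_aq = 3 − 0 = +3, so the system shifts toward the side with more dissolved moles — to the right.
The net shift is to the right. E is a reactant, so its amount decreases.

decreases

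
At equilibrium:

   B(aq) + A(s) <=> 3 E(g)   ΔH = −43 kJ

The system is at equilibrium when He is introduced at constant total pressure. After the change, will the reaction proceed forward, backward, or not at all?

Adding inert gas at constant total pressure expands the volume and lowers every reacting partial pressure. With Δn_gas = 3 − 0 = +3, Q moves away from K toward the side with fewer gas moles, so the system shifts toward the side with more gas moles — to the right.

right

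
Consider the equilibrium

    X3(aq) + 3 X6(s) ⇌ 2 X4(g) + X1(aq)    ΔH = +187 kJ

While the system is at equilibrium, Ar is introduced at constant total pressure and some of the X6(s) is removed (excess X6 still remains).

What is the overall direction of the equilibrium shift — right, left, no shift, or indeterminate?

right

Adding inert gas at constant total pressure expands the volume and lowers every reacting partial pressure. With Δn_gas = 2 − 0 = +2, Q moves away from K toward the side with fewer gas moles, so the system shifts toward the side with more gas moles — to the right.
X6 is a pure solid; its activity is 1 regardless of amount, so Q is unaffected — no shift from this change.
Only the nonzero effect(s) matter; the net shift is to the right.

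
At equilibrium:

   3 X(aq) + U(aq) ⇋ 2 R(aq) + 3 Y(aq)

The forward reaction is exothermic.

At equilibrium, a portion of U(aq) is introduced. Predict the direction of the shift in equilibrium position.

Adding U (aq), a reactant, drives the reaction to the right.

right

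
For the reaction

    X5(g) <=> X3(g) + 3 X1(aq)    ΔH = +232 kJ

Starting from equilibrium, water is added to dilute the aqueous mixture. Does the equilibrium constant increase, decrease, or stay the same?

The equilibrium constant depends only on temperature. This perturbation may move the position of equilibrium, but since T is unchanged, K itself is unchanged.

unchanged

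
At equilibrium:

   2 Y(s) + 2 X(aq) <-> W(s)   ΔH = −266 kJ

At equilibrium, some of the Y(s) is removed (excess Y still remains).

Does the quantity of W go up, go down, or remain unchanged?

unchanged

Y is a pure solid; its activity is 1 regardless of amount, so Q is unaffected — no shift from this change.
No net shift occurs, so the amount of W is unchanged.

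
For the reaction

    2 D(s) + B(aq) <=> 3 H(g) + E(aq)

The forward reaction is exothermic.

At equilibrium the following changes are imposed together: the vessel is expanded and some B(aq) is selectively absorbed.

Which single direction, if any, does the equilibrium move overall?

Gas moles: reactants 0, products 3 (Δn_gas = +3). Expansion shifts the system toward the side with more moles of gas — to the right.
Removing B (aq), a reactant, drives the reaction to the left.
The individual effects push in opposite directions; without quantitative information the net direction cannot be determined.

cannot be determined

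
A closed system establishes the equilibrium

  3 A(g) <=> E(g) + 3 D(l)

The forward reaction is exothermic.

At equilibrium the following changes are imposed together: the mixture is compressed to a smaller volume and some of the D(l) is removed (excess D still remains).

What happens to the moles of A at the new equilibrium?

decreases

Gas moles: reactants 3, products 1 (Δn_gas = -2). Compression shifts the system toward the side with fewer moles of gas — to the right.
D is a pure liquid; its activity is 1 regardless of amount, so Q is unaffected — no shift from this change.
The net shift is to the right. A is a reactant, so its amount decreases.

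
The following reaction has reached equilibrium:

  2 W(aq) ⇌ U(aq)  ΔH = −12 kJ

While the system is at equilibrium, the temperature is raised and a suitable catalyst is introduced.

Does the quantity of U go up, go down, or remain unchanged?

The forward reaction is exothermic. Raising T favours the endothermic direction — shift to the left.
A catalyst speeds both forward and reverse rates equally; it changes neither Q nor K — no shift from this change.
The net shift is to the left. U is a product, so its amount decreases.

decreases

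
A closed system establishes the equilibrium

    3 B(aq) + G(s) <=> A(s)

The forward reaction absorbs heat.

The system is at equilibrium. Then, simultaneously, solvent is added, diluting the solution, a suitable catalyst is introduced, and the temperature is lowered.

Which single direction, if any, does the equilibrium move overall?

left

Dilution lowers every aqueous concentration by the same factor. Δn_aq = 0 − 3 = -3, so the system shifts toward the side with more dissolved moles — to the left.
A catalyst speeds both forward and reverse rates equally; it changes neither Q nor K — no shift from this change.
The forward reaction is endothermic. Lowering T favours the exothermic direction — shift to the left.
Only the nonzero effect(s) matter; the net shift is to the left.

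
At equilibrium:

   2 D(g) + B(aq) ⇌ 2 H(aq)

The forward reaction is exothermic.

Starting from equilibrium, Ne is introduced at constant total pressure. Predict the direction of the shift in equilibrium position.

left

Adding inert gas at constant total pressure expands the volume and lowers every reacting partial pressure. With Δn_gas = 0 − 2 = -2, Q moves away from K toward the side with fewer gas moles, so the system shifts toward the side with more gas moles — to the left.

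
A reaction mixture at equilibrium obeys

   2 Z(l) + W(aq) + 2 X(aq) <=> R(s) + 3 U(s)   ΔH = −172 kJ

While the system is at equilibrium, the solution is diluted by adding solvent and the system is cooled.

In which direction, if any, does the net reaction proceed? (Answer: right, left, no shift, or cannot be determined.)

Dilution lowers every aqueous concentration by the same factor. Δn_aq = 0 − 3 = -3, so the system shifts toward the side with more dissolved moles — to the left.
The forward reaction is exothermic. Lowering T favours the exothermic direction — shift to the right.
The individual effects push in opposite directions; without quantitative information the net direction cannot be determined.

cannot be determined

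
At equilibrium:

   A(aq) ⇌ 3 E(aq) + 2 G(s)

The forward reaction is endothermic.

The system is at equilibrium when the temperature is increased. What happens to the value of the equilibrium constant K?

increases

K depends on temperature via the van 't Hoff relation. The forward reaction is endothermic, so raising T increases K.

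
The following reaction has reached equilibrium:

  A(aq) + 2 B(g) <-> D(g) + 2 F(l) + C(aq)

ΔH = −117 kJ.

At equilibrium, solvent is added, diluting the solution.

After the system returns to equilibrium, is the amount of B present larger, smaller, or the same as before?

unchanged

Dilution scales every aqueous concentration by the same factor. Δn_aq = 1 − 1 = 0, so Q is unchanged — no shift.
No net shift occurs, so the amount of B is unchanged.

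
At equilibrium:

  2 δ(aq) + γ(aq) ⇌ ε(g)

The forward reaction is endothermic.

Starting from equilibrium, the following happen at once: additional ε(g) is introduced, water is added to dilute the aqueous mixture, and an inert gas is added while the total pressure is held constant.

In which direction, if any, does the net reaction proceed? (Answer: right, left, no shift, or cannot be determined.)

cannot be determined

Adding ε (g), a product, drives the reaction to the left.
Dilution lowers every aqueous concentration by the same factor. Δn_aq = 0 − 3 = -3, so the system shifts toward the side with more dissolved moles — to the left.
Adding inert gas at constant total pressure expands the volume and lowers every reacting partial pressure. With Δn_gas = 1 − 0 = +1, Q moves away from K toward the side with fewer gas moles, so the system shifts toward the side with more gas moles — to the right.
The individual effects push in opposite directions; without quantitative information the net direction cannot be determined.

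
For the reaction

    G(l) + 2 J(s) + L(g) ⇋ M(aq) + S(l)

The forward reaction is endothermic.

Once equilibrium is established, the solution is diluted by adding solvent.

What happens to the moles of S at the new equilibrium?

Dilution lowers every aqueous concentration by the same factor. Δn_aq = 1 − 0 = +1, so the system shifts toward the side with more dissolved moles — to the right.
The net shift is to the right. S is a product, so its amount increases.

increases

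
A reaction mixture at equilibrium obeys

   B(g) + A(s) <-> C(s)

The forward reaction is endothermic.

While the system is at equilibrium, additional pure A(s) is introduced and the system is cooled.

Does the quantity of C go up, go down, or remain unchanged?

A is a pure solid; its activity is 1 regardless of amount, so Q is unaffected — no shift from this change.
The forward reaction is endothermic. Lowering T favours the exothermic direction — shift to the left.
The net shift is to the left. C is a product, so its amount decreases.

decreases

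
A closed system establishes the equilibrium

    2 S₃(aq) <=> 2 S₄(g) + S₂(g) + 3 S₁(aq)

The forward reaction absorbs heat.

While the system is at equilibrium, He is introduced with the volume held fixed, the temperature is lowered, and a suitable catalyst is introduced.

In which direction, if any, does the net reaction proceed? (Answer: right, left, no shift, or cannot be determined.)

At constant volume, adding an inert gas leaves every reacting species' partial pressure unchanged, so Q is unchanged — no shift from this change.
The forward reaction is endothermic. Lowering T favours the exothermic direction — shift to the left.
A catalyst speeds both forward and reverse rates equally; it changes neither Q nor K — no shift from this change.
Only the nonzero effect(s) matter; the net shift is to the left.

left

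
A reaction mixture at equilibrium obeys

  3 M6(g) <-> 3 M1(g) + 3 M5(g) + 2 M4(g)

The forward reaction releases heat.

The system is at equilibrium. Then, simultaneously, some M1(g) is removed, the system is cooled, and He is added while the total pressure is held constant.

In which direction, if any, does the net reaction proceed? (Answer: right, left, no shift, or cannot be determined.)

Removing M1 (g), a product, drives the reaction to the right.
The forward reaction is exothermic. Lowering T favours the exothermic direction — shift to the right.
Adding inert gas at constant total pressure expands the volume and lowers every reacting partial pressure. With Δn_gas = 8 − 3 = +5, Q moves away from K toward the side with fewer gas moles, so the system shifts toward the side with more gas moles — to the right.
All effects act in the same direction — net shift to the right.

right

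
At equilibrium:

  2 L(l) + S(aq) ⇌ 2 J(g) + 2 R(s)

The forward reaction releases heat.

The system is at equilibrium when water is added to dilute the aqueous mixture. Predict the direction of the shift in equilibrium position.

Dilution lowers every aqueous concentration by the same factor. Δn_aq = 0 − 1 = -1, so the system shifts toward the side with more dissolved moles — to the left.

left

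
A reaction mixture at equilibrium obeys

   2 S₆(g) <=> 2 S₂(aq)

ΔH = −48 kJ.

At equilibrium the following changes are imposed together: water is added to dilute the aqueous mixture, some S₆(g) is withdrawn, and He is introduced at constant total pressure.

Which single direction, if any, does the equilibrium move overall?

Dilution lowers every aqueous concentration by the same factor. Δn_aq = 2 − 0 = +2, so the system shifts toward the side with more dissolved moles — to the right.
Removing S₆ (g), a reactant, drives the reaction to the left.
Adding inert gas at constant total pressure expands the volume and lowers every reacting partial pressure. With Δn_gas = 0 − 2 = -2, Q moves away from K toward the side with fewer gas moles, so the system shifts toward the side with more gas moles — to the left.
The individual effects push in opposite directions; without quantitative information the net direction cannot be determined.

cannot be determined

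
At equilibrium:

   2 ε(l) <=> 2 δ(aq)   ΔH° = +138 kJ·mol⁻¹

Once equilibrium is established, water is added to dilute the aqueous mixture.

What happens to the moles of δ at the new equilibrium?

Dilution lowers every aqueous concentration by the same factor. Δn_aq = 2 − 0 = +2, so the system shifts toward the side with more dissolved moles — to the right.
The net shift is to the right. δ is a product, so its amount increases.

increases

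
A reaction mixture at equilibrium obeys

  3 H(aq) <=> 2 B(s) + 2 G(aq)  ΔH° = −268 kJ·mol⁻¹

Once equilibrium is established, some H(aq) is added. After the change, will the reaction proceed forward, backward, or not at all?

right

Adding H (aq), a reactant, drives the reaction to the right.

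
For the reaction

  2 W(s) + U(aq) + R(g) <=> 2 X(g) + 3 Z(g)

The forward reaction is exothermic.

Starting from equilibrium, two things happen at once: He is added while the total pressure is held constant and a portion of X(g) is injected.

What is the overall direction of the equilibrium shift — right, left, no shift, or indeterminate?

Adding inert gas at constant total pressure expands the volume and lowers every reacting partial pressure. With Δn_gas = 5 − 1 = +4, Q moves away from K toward the side with fewer gas moles, so the system shifts toward the side with more gas moles — to the right.
Adding X (g), a product, drives the reaction to the left.
The individual effects push in opposite directions; without quantitative information the net direction cannot be determined.

cannot be determined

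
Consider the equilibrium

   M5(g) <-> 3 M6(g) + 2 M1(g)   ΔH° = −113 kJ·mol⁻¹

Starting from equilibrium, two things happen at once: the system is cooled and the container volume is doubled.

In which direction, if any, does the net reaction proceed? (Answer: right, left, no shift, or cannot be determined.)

The forward reaction is exothermic. Lowering T favours the exothermic direction — shift to the right.
Gas moles: reactants 1, products 5 (Δn_gas = +4). Expansion shifts the system toward the side with more moles of gas — to the right.
All effects act in the same direction — net shift to the right.

right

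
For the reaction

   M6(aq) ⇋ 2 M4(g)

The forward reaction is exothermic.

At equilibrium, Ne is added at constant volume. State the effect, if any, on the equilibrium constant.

The equilibrium constant depends only on temperature. This perturbation changes neither the position of equilibrium nor K.

unchanged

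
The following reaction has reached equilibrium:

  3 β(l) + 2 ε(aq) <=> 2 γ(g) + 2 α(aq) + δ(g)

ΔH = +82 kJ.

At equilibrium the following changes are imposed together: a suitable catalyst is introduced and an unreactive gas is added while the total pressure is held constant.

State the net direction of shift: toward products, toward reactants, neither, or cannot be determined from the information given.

right

A catalyst speeds both forward and reverse rates equally; it changes neither Q nor K — no shift from this change.
Adding inert gas at constant total pressure expands the volume and lowers every reacting partial pressure. With Δn_gas = 3 − 0 = +3, Q moves away from K toward the side with fewer gas moles, so the system shifts toward the side with more gas moles — to the right.
Only the nonzero effect(s) matter; the net shift is to the right.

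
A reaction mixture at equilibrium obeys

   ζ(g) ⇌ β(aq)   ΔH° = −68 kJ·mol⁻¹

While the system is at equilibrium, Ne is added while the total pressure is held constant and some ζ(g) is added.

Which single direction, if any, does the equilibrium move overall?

Adding inert gas at constant total pressure expands the volume and lowers every reacting partial pressure. With Δn_gas = 0 − 1 = -1, Q moves away from K toward the side with fewer gas moles, so the system shifts toward the side with more gas moles — to the left.
Adding ζ (g), a reactant, drives the reaction to the right.
The individual effects push in opposite directions; without quantitative information the net direction cannot be determined.

cannot be determined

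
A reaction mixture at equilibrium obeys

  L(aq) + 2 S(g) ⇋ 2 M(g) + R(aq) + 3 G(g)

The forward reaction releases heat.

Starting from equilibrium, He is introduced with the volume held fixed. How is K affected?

The equilibrium constant depends only on temperature. This perturbation changes neither the position of equilibrium nor K.

unchanged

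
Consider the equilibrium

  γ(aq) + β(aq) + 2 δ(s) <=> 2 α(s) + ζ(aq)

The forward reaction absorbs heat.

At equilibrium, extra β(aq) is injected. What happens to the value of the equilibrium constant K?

unchanged

The equilibrium constant depends only on temperature. This perturbation may move the position of equilibrium, but since T is unchanged, K itself is unchanged.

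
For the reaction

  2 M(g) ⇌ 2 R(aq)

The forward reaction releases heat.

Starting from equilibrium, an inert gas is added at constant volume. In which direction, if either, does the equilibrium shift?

no shift

At constant volume, adding an inert gas leaves every reacting species' partial pressure unchanged, so Q is unchanged — no shift from this change.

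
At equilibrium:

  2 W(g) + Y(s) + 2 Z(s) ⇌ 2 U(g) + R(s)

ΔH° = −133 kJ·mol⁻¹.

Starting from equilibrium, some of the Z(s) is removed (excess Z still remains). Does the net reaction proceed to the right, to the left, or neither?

Z is a pure solid; its activity is 1 regardless of amount, so Q is unaffected — no shift from this change.

no shift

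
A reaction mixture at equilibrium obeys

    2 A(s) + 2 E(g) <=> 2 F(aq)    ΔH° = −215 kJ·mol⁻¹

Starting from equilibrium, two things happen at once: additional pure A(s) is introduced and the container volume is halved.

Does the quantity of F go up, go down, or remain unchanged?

A is a pure solid; its activity is 1 regardless of amount, so Q is unaffected — no shift from this change.
Gas moles: reactants 2, products 0 (Δn_gas = -2). Compression shifts the system toward the side with fewer moles of gas — to the right.
The net shift is to the right. F is a product, so its amount increases.

increases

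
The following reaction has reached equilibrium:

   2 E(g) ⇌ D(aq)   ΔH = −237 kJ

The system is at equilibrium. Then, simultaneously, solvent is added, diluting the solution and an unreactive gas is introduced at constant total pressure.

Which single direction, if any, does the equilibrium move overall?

Dilution lowers every aqueous concentration by the same factor. Δn_aq = 1 − 0 = +1, so the system shifts toward the side with more dissolved moles — to the right.
Adding inert gas at constant total pressure expands the volume and lowers every reacting partial pressure. With Δn_gas = 0 − 2 = -2, Q moves away from K toward the side with fewer gas moles, so the system shifts toward the side with more gas moles — to the left.
The individual effects push in opposite directions; without quantitative information the net direction cannot be determined.

cannot be determined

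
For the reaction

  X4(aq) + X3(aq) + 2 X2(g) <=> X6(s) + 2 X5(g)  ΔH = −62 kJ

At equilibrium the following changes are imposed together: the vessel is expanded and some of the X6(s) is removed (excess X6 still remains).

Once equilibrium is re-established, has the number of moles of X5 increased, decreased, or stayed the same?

unchanged

Gas moles: reactants 2, products 2. Δn_gas = 0, so a volume change leaves Q equal to K — no shift from this change.
X6 is a pure solid; its activity is 1 regardless of amount, so Q is unaffected — no shift from this change.
No net shift occurs, so the amount of X5 is unchanged.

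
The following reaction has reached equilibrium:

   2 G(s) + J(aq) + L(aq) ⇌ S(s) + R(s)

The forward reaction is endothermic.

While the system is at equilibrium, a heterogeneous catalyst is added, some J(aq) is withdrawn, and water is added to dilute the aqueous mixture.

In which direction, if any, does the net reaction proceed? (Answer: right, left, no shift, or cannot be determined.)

A catalyst speeds both forward and reverse rates equally; it changes neither Q nor K — no shift from this change.
Removing J (aq), a reactant, drives the reaction to the left.
Dilution lowers every aqueous concentration by the same factor. Δn_aq = 0 − 2 = -2, so the system shifts toward the side with more dissolved moles — to the left.
Only the nonzero effect(s) matter; the net shift is to the left.

left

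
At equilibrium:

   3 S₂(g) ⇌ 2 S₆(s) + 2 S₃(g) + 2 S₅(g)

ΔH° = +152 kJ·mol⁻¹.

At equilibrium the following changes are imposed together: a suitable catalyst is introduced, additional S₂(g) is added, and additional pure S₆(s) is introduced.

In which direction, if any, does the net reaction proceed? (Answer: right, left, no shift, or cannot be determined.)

A catalyst speeds both forward and reverse rates equally; it changes neither Q nor K — no shift from this change.
Adding S₂ (g), a reactant, drives the reaction to the right.
S₆ is a pure solid; its activity is 1 regardless of amount, so Q is unaffected — no shift from this change.
Only the nonzero effect(s) matter; the net shift is to the right.

right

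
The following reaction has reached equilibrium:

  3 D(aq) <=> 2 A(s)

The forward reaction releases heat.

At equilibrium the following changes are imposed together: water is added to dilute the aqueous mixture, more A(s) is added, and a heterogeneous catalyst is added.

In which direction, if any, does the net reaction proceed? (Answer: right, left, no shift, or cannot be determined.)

Dilution lowers every aqueous concentration by the same factor. Δn_aq = 0 − 3 = -3, so the system shifts toward the side with more dissolved moles — to the left.
A is a pure solid; its activity is 1 regardless of amount, so Q is unaffected — no shift from this change.
A catalyst speeds both forward and reverse rates equally; it changes neither Q nor K — no shift from this change.
Only the nonzero effect(s) matter; the net shift is to the left.

left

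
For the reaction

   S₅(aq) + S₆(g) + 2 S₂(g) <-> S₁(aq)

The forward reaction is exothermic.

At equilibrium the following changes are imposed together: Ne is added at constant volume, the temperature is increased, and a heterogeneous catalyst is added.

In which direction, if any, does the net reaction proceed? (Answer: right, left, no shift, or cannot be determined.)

At constant volume, adding an inert gas leaves every reacting species' partial pressure unchanged, so Q is unchanged — no shift from this change.
The forward reaction is exothermic. Raising T favours the endothermic direction — shift to the left.
A catalyst speeds both forward and reverse rates equally; it changes neither Q nor K — no shift from this change.
Only the nonzero effect(s) matter; the net shift is to the left.

left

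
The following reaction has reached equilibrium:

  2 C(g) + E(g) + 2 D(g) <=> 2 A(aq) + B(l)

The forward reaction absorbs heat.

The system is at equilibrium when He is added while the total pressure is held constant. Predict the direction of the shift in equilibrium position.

left

Adding inert gas at constant total pressure expands the volume and lowers every reacting partial pressure. With Δn_gas = 0 − 5 = -5, Q moves away from K toward the side with fewer gas moles, so the system shifts toward the side with more gas moles — to the left.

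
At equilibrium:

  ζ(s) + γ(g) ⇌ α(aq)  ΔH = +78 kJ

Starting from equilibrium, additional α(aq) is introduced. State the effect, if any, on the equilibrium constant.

The equilibrium constant depends only on temperature. This perturbation may move the position of equilibrium, but since T is unchanged, K itself is unchanged.

unchanged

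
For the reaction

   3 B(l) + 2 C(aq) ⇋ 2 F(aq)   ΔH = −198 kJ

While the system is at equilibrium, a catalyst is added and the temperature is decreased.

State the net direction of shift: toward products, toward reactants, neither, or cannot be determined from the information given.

right

A catalyst speeds both forward and reverse rates equally; it changes neither Q nor K — no shift from this change.
The forward reaction is exothermic. Lowering T favours the exothermic direction — shift to the right.
Only the nonzero effect(s) matter; the net shift is to the right.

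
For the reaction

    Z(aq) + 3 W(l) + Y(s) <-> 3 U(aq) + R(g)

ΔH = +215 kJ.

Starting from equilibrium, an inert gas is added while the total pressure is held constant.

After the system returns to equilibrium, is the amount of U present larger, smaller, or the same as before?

Adding inert gas at constant total pressure expands the volume and lowers every reacting partial pressure. With Δn_gas = 1 − 0 = +1, Q moves away from K toward the side with fewer gas moles, so the system shifts toward the side with more gas moles — to the right.
The net shift is to the right. U is a product, so its amount increases.

increases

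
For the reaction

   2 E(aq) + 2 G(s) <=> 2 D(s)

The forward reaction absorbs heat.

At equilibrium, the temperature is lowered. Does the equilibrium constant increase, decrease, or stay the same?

K depends on temperature via the van 't Hoff relation. The forward reaction is endothermic, so lowering T decreases K.

decreases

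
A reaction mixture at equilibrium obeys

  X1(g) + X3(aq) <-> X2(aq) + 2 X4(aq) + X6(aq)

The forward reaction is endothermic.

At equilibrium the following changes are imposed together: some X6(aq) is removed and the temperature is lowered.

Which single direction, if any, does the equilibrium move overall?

cannot be determined

Removing X6 (aq), a product, drives the reaction to the right.
The forward reaction is endothermic. Lowering T favours the exothermic direction — shift to the left.
The individual effects push in opposite directions; without quantitative information the net direction cannot be determined.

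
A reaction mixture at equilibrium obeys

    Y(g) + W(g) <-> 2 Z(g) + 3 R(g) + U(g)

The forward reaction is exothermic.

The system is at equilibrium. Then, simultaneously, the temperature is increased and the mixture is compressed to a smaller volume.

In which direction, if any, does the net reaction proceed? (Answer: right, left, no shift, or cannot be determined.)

left

The forward reaction is exothermic. Raising T favours the endothermic direction — shift to the left.
Gas moles: reactants 2, products 6 (Δn_gas = +4). Compression shifts the system toward the side with fewer moles of gas — to the left.
All effects act in the same direction — net shift to the left.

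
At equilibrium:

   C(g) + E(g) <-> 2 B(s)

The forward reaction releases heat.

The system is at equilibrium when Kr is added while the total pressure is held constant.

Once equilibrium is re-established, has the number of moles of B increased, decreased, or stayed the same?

decreases

Adding inert gas at constant total pressure expands the volume and lowers every reacting partial pressure. With Δn_gas = 0 − 2 = -2, Q moves away from K toward the side with fewer gas moles, so the system shifts toward the side with more gas moles — to the left.
The net shift is to the left. B is a product, so its amount decreases.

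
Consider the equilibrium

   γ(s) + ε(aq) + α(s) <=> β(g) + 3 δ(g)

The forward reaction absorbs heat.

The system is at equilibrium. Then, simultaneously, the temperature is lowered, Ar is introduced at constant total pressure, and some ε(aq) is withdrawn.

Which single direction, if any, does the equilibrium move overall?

The forward reaction is endothermic. Lowering T favours the exothermic direction — shift to the left.
Adding inert gas at constant total pressure expands the volume and lowers every reacting partial pressure. With Δn_gas = 4 − 0 = +4, Q moves away from K toward the side with fewer gas moles, so the system shifts toward the side with more gas moles — to the right.
Removing ε (aq), a reactant, drives the reaction to the left.
The individual effects push in opposite directions; without quantitative information the net direction cannot be determined.

cannot be determined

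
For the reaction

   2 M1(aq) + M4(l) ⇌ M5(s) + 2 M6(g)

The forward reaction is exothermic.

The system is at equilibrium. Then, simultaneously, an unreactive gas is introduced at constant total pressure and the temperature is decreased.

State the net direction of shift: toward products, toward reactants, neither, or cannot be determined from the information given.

Adding inert gas at constant total pressure expands the volume and lowers every reacting partial pressure. With Δn_gas = 2 − 0 = +2, Q moves away from K toward the side with fewer gas moles, so the system shifts toward the side with more gas moles — to the right.
The forward reaction is exothermic. Lowering T favours the exothermic direction — shift to the right.
All effects act in the same direction — net shift to the right.

right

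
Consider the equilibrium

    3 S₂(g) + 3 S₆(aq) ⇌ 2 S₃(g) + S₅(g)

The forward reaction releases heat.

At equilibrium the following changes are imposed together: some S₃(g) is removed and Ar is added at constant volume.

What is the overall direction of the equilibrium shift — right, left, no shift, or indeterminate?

Removing S₃ (g), a product, drives the reaction to the right.
At constant volume, adding an inert gas leaves every reacting species' partial pressure unchanged, so Q is unchanged — no shift from this change.
Only the nonzero effect(s) matter; the net shift is to the right.

right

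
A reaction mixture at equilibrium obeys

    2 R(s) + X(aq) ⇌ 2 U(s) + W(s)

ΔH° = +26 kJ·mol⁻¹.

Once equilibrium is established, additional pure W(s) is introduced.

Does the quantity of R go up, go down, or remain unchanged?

W is a pure solid; its activity is 1 regardless of amount, so Q is unaffected — no shift from this change.
No net shift occurs, so the amount of R is unchanged.

unchanged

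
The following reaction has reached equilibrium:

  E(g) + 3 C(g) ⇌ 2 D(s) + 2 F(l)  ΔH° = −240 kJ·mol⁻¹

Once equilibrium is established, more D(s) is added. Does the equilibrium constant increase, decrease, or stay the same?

unchanged

The equilibrium constant depends only on temperature. This perturbation changes neither the position of equilibrium nor K.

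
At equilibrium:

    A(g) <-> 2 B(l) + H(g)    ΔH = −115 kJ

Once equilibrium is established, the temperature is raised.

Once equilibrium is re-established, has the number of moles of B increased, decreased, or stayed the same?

The forward reaction is exothermic. Raising T favours the endothermic direction — shift to the left.
The net shift is to the left. B is a product, so its amount decreases.

decreases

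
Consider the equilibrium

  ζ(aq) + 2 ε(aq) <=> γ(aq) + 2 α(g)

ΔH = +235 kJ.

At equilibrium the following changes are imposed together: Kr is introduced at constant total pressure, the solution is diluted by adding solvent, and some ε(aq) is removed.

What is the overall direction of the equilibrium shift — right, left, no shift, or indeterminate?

Adding inert gas at constant total pressure expands the volume and lowers every reacting partial pressure. With Δn_gas = 2 − 0 = +2, Q moves away from K toward the side with fewer gas moles, so the system shifts toward the side with more gas moles — to the right.
Dilution lowers every aqueous concentration by the same factor. Δn_aq = 1 − 3 = -2, so the system shifts toward the side with more dissolved moles — to the left.
Removing ε (aq), a reactant, drives the reaction to the left.
The individual effects push in opposite directions; without quantitative information the net direction cannot be determined.

cannot be determined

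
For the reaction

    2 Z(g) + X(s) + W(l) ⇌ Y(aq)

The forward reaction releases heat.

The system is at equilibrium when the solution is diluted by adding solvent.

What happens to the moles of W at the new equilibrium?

Dilution lowers every aqueous concentration by the same factor. Δn_aq = 1 − 0 = +1, so the system shifts toward the side with more dissolved moles — to the right.
The net shift is to the right. W is a reactant, so its amount decreases.

decreases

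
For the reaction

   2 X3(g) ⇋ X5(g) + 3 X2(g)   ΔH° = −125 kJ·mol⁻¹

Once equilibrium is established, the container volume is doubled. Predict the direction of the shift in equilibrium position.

right

Gas moles: reactants 2, products 4 (Δn_gas = +2). Expansion shifts the system toward the side with more moles of gas — to the right.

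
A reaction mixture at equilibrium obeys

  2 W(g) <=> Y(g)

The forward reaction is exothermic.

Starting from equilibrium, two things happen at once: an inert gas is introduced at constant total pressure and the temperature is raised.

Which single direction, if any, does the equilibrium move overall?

left

Adding inert gas at constant total pressure expands the volume and lowers every reacting partial pressure. With Δn_gas = 1 − 2 = -1, Q moves away from K toward the side with fewer gas moles, so the system shifts toward the side with more gas moles — to the left.
The forward reaction is exothermic. Raising T favours the endothermic direction — shift to the left.
All effects act in the same direction — net shift to the left.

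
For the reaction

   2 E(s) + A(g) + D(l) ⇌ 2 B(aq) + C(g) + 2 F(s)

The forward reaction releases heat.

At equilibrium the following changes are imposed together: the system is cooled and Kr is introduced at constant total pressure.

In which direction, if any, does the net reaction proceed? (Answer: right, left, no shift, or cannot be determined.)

right

The forward reaction is exothermic. Lowering T favours the exothermic direction — shift to the right.
Adding inert gas at constant total pressure expands the volume, scaling every reacting partial pressure by the same factor. Δn_gas = 1 − 1 = 0, so Q is unchanged — no shift.
Only the nonzero effect(s) matter; the net shift is to the right.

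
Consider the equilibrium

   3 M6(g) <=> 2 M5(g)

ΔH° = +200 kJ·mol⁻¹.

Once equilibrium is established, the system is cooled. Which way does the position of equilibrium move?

left

The forward reaction is endothermic. Lowering T favours the exothermic direction — shift to the left.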